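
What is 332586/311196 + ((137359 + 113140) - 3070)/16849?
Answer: 1966729919/124841462 ≈ 15.754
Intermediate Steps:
332586/311196 + ((137359 + 113140) - 3070)/16849 = 332586*(1/311196) + (250499 - 3070)*(1/16849) = 55431/51866 + 247429*(1/16849) = 55431/51866 + 35347/2407 = 1966729919/124841462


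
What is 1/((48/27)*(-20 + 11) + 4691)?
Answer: 1/4675 ≈ 0.00021390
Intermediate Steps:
1/((48/27)*(-20 + 11) + 4691) = 1/((48*(1/27))*(-9) + 4691) = 1/((16/9)*(-9) + 4691) = 1/(-16 + 4691) = 1/4675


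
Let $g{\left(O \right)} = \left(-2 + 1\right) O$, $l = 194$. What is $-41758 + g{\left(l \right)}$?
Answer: $-41952$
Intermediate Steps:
$g{\left(O \right)} = - O$
$-41758 + g{\left(l \right)} = -41758 - 194 = -41952$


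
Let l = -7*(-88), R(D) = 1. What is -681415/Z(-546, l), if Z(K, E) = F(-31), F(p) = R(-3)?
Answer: -681415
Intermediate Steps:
F(p) = 1
l = 616
Z(K, E) = 1
-681415/Z(-546, l) = -681415/1 = -681415*1 = -681415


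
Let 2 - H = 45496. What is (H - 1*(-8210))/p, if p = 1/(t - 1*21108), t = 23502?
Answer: -89257896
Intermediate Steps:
H = -45494 (H = 2 - 1*45496 = 2 - 45496 = -45494)
p = 1/2394 (p = 1/(23502 - 1*21108) = 1/(23502 - 21108) = 1/2394 ≈ 0.00041771)
(H - 1*(-8210))/p = (-45494 - 1*(-8210))/(1/2394) = (-45494 + 8210)*2394 = -37284*2394 = -89257896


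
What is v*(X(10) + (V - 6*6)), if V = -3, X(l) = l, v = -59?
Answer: 1711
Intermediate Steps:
v*(X(10) + (V - 6*6)) = -59*(10 + (-3 - 6*6)) = -59*(10 + (-3 - 36)) = -59*(10 - 39) = -59*(-29) = 1711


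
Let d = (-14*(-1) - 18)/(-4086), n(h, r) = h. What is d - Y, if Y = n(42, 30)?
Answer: -85804/2043 ≈ -41.999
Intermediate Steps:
d = 2/2043 (d = (14 - 18)*(-1/4086) = -4*(-1/4086) = 2/2043 ≈ 0.00097895)
Y = 42
d - Y = 2/2043 - 1*42 = 2/2043 - 42 = -85804/2043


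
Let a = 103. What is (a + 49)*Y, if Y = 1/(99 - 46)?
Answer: 152/53 ≈ 2.8679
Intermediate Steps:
Y = 1/53 ≈ 0.018868
(a + 49)*Y = (103 + 49)*(1/53) = 152*(1/53) = 152/53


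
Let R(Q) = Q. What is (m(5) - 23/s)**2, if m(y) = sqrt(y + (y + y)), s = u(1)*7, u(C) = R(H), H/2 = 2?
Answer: 12289/784 - 23*sqrt(15)/14 ≈ 9.3120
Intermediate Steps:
H = 4 (H = 2*2 = 4)
u(C) = 4
s = 28 (s = 4*7 = 28)
m(y) = sqrt(3)*sqrt(y) (m(y) = sqrt(y + 2*y) = sqrt(3*y) = sqrt(3)*sqrt(y))
(m(5) - 23/s)**2 = (sqrt(3)*sqrt(5) - 23/28)**2 = (sqrt(15) - 23*1/28)**2 = (sqrt(15) - 23/28)**2 = (-23/28 + sqrt(15))**2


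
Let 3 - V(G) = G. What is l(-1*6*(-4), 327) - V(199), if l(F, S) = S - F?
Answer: 499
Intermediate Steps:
V(G) = 3 - G
l(-1*6*(-4), 327) - V(199) = (327 - (-1*6)*(-4)) - (3 - 1*199) = (327 - (-6)*(-4)) - (3 - 199) = (327 - 1*24) - 1*(-196) = (327 - 24) + 196 = 303 + 196 = 499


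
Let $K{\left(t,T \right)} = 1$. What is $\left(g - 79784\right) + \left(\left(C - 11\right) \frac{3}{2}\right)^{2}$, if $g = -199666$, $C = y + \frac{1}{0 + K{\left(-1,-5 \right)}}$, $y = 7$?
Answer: $- \frac{1117719}{4} \approx -2.7943 \cdot 10^{5}$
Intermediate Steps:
$C = 8$ ($C = 7 + \frac{1}{0 + 1} = 7 + 1^{-1} = 7 + 1 = 8$)
$\left(g - 79784\right) + \left(\left(C - 11\right) \frac{3}{2}\right)^{2} = \left(-199666 - 79784\right) + \left(\left(8 - 11\right) \frac{3}{2}\right)^{2} = -279450 + \left(- 3 \cdot 3 \cdot \frac{1}{2}\right)^{2} = -279450 + \left(\left(-3\right) \frac{3}{2}\right)^{2} = -279450 + \left(- \frac{9}{2}\right)^{2} = -279450 + \frac{81}{4} = - \frac{1117719}{4}$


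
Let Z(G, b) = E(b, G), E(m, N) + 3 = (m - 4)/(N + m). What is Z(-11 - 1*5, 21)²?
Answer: 4/25 ≈ 0.16000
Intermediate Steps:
E(m, N) = -3 + (-4 + m)/(N + m) (E(m, N) = -3 + (m - 4)/(N + m) = -3 + (-4 + m)/(N + m))
Z(G, b) = (-4 - 3*G - 2*b)/(G + b)
Z(-11 - 1*5, 21)² = ((-4 - 3*(-11 - 1*5) - 2*21)/((-11 - 1*5) + 21))² = ((-4 - 3*(-11 - 5) - 42)/((-11 - 5) + 21))² = ((-4 - 3*(-16) - 42)/(-16 + 21))² = ((-4 + 48 - 42)/5)² = ((⅕)*2)² = (⅖)² = 4/25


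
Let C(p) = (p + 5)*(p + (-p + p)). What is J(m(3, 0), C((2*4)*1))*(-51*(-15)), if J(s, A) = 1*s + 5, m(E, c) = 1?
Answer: 4590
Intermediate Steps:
C(p) = p*(5 + p) (C(p) = (5 + p)*(p + 0) = (5 + p)*p = p*(5 + p))
J(s, A) = 5 + s (J(s, A) = s + 5 = 5 + s)
J(m(3, 0), C((2*4)*1))*(-51*(-15)) = (5 + 1)*(-51*(-15)) = 6*765 = 4590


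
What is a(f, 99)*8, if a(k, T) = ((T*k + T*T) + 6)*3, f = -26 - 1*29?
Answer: 104688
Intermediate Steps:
f = -55 (f = -26 - 29 = -55)
a(k, T) = 18 + 3*T**2 + 3*T*k (a(k, T) = ((T*k + T**2) + 6)*3 = ((T**2 + T*k) + 6)*3 = (6 + T**2 + T*k)*3 = 18 + 3*T**2 + 3*T*k)
a(f, 99)*8 = (18 + 3*99**2 + 3*99*(-55))*8 = (18 + 3*9801 - 16335)*8 = (18 + 29403 - 16335)*8 = 13086*8 = 104688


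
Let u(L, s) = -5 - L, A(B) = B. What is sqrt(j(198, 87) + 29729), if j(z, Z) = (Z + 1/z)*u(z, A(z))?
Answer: sqrt(52563742)/66 ≈ 109.85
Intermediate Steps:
j(z, Z) = (-5 - z)*(Z + 1/z) (j(z, Z) = (Z + 1/z)*(-5 - z) = (-5 - z)*(Z + 1/z))
sqrt(j(198, 87) + 29729) = sqrt(-1*(1 + 87*198)*(5 + 198)/198 + 29729) = sqrt(-1*1/198*(1 + 17226)*203 + 29729) = sqrt(-1*1/198*17227*203 + 29729) = sqrt(-3497081/198 + 29729) = sqrt(2389261/198) = sqrt(52563742)/66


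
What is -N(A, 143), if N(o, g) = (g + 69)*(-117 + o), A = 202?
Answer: -18020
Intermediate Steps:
N(o, g) = (-117 + o)*(69 + g) (N(o, g) = (69 + g)*(-117 + o) = (-117 + o)*(69 + g))
-N(A, 143) = -(-8073 - 117*143 + 69*202 + 143*202) = -(-8073 - 16731 + 13938 + 28886) = -1*18020 = -18020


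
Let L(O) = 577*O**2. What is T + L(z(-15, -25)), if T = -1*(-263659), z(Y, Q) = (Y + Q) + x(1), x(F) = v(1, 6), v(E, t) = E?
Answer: 1141276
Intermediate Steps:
x(F) = 1
z(Y, Q) = 1 + Q + Y (z(Y, Q) = (Y + Q) + 1 = (Q + Y) + 1 = 1 + Q + Y)
T = 263659
T + L(z(-15, -25)) = 263659 + 577*(1 - 25 - 15)**2 = 263659 + 577*(-39)**2 = 263659 + 577*1521 = 263659 + 877617 = 1141276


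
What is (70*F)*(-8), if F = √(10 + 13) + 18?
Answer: -10080 - 560*√23 ≈ -12766.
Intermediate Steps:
F = 18 + √23 (F = √23 + 18 = 18 + √23 ≈ 22.796)
(70*F)*(-8) = (70*(18 + √23))*(-8) = (1260 + 70*√23)*(-8) = -10080 - 560*√23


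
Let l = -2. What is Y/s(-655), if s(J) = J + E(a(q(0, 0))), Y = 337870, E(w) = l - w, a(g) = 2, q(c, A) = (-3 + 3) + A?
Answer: -337870/659 ≈ -512.70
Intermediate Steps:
q(c, A) = A (q(c, A) = 0 + A = A)
E(w) = -2 - w
s(J) = -4 + J (s(J) = J + (-2 - 1*2) = J + (-2 - 2) = J - 4 = -4 + J)
Y/s(-655) = 337870/(-4 - 655) = 337870/(-659) = 337870*(-1/659) = -337870/659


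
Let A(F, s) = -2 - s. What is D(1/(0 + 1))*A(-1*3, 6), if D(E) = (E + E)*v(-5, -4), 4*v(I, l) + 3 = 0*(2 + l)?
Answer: 12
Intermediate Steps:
v(I, l) = -¾ (v(I, l) = -¾ + (0*(2 + l))/4 = -¾ + (¼)*0 = -¾ + 0 = -¾)
D(E) = -3*E/2 (D(E) = (E + E)*(-¾) = (2*E)*(-¾) = -3*E/2)
D(1/(0 + 1))*A(-1*3, 6) = (-3/(2*(0 + 1)))*(-2 - 1*6) = (-3/2/1)*(-2 - 6) = -3/2*1*(-8) = -3/2*(-8) = 12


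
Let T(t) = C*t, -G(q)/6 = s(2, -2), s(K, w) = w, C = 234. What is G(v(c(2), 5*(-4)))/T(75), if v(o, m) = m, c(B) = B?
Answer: 2/2925 ≈ 0.00068376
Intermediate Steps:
G(q) = 12 (G(q) = -6*(-2) = 12)
T(t) = 234*t
G(v(c(2), 5*(-4)))/T(75) = 12/((234*75)) = 12/17550 = 12*(1/17550) = 2/2925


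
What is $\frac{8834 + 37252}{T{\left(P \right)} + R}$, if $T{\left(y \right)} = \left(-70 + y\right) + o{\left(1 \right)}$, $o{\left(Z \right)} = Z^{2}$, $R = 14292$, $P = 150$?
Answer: $\frac{15362}{4791} \approx 3.2064$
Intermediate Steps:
$T{\left(y \right)} = -69 + y$ ($T{\left(y \right)} = \left(-70 + y\right) + 1^{2} = \left(-70 + y\right) + 1 = -69 + y$)
$\frac{8834 + 37252}{T{\left(P \right)} + R} = \frac{8834 + 37252}{\left(-69 + 150\right) + 14292} = \frac{46086}{81 + 14292} = \frac{46086}{14373} = 46086 \cdot \frac{1}{14373} = \frac{15362}{4791}$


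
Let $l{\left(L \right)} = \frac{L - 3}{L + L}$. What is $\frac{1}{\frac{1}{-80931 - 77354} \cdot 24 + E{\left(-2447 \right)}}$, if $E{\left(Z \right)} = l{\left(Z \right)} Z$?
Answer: $- \frac{158285}{193899149} \approx -0.00081633$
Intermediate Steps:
$l{\left(L \right)} = \frac{-3 + L}{2 L}$
$E{\left(Z \right)} = - \frac{3}{2} + \frac{Z}{2}$ ($E{\left(Z \right)} = \frac{-3 + Z}{2 Z} Z = - \frac{3}{2} + \frac{Z}{2}$)
$\frac{1}{\frac{1}{-80931 - 77354} \cdot 24 + E{\left(-2447 \right)}} = \frac{1}{\frac{1}{-80931 - 77354} \cdot 24 + \left(- \frac{3}{2} + \frac{1}{2} \left(-2447\right)\right)} = \frac{1}{\frac{1}{-158285} \cdot 24 - 1225} = \frac{1}{\left(- \frac{1}{158285}\right) 24 - 1225} = \frac{1}{- \frac{24}{158285} - 1225} = \frac{1}{- \frac{193899149}{158285}} = - \frac{158285}{193899149}$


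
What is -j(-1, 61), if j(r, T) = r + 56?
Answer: -55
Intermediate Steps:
j(r, T) = 56 + r
-j(-1, 61) = -(56 - 1) = -1*55 = -55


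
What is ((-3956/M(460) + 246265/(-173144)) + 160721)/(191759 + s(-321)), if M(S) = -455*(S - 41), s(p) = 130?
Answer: 5305199312878219/6334071269755320 ≈ 0.83757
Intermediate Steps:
M(S) = 18655 - 455*S (M(S) = -455*(-41 + S) = 18655 - 455*S)
((-3956/M(460) + 246265/(-173144)) + 160721)/(191759 + s(-321)) = ((-3956/(18655 - 455*460) + 246265/(-173144)) + 160721)/(191759 + 130) = ((-3956/(18655 - 209300) + 246265*(-1/173144)) + 160721)/191889 = ((-3956/(-190645) - 246265/173144) + 160721)*(1/191889) = ((-3956*(-1/190645) - 246265/173144) + 160721)*(1/191889) = ((3956/190645 - 246265/173144) + 160721)*(1/191889) = (-46264233261/33009037880 + 160721)*(1/191889) = (5305199312878219/33009037880)*(1/191889) = 5305199312878219/6334071269755320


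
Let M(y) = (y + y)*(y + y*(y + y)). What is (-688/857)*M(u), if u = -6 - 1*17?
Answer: 32755680/857 ≈ 38221.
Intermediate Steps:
u = -23 (u = -6 - 17 = -23)
M(y) = 2*y*(y + 2*y²) (M(y) = (2*y)*(y + y*(2*y)) = (2*y)*(y + 2*y²) = 2*y*(y + 2*y²))
(-688/857)*M(u) = (-688/857)*((-23)²*(2 + 4*(-23))) = (-688*1/857)*(529*(2 - 92)) = -363952*(-90)/857 = -688/857*(-47610) = 32755680/857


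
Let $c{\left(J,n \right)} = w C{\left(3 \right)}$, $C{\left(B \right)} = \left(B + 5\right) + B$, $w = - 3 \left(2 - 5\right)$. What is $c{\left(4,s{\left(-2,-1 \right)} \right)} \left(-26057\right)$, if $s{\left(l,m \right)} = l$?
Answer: $-2579643$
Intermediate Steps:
$w = 9$ ($w = \left(-3\right) \left(-3\right) = 9$)
$C{\left(B \right)} = 5 + 2 B$ ($C{\left(B \right)} = \left(5 + B\right) + B = 5 + 2 B$)
$c{\left(J,n \right)} = 99$ ($c{\left(J,n \right)} = 9 \left(5 + 2 \cdot 3\right) = 9 \left(5 + 6\right) = 9 \cdot 11 = 99$)
$c{\left(4,s{\left(-2,-1 \right)} \right)} \left(-26057\right) = 99 \left(-26057\right) = -2579643$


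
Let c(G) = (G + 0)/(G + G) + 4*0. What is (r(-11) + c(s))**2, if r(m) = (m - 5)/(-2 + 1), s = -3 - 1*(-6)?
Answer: 1089/4 ≈ 272.25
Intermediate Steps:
s = 3 (s = -3 + 6 = 3)
r(m) = 5 - m (r(m) = (-5 + m)/(-1) = (-5 + m)*(-1) = 5 - m)
c(G) = 1/2 (c(G) = G/((2*G)) + 0 = G*(1/(2*G)) + 0 = 1/2 + 0 = 1/2)
(r(-11) + c(s))**2 = ((5 - 1*(-11)) + 1/2)**2 = ((5 + 11) + 1/2)**2 = (16 + 1/2)**2 = (33/2)**2 = 1089/4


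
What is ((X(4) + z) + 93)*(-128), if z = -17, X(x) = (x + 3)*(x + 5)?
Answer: -17792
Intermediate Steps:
X(x) = (3 + x)*(5 + x)
((X(4) + z) + 93)*(-128) = (((15 + 4² + 8*4) - 17) + 93)*(-128) = (((15 + 16 + 32) - 17) + 93)*(-128) = ((63 - 17) + 93)*(-128) = (46 + 93)*(-128) = 139*(-128) = -17792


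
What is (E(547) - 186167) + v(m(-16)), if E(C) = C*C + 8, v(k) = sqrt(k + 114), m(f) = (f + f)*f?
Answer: 113050 + sqrt(626) ≈ 1.1308e+5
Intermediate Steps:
m(f) = 2*f**2 (m(f) = (2*f)*f = 2*f**2)
v(k) = sqrt(114 + k)
E(C) = 8 + C**2 (E(C) = C**2 + 8 = 8 + C**2)
(E(547) - 186167) + v(m(-16)) = ((8 + 547**2) - 186167) + sqrt(114 + 2*(-16)**2) = ((8 + 299209) - 186167) + sqrt(114 + 2*256) = (299217 - 186167) + sqrt(114 + 512) = 113050 + sqrt(626)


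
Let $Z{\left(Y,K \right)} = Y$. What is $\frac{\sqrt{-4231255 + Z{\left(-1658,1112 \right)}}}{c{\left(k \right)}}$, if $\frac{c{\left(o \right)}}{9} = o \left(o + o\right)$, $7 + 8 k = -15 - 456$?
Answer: $\frac{8 i \sqrt{4232913}}{514089} \approx 0.032016 i$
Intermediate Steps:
$k = - \frac{239}{4}$ ($k = - \frac{7}{8} + \frac{-15 - 456}{8} = - \frac{7}{8} + \frac{1}{8} \left(-471\right) = - \frac{7}{8} - \frac{471}{8} = - \frac{239}{4} \approx -59.75$)
$c{\left(o \right)} = 18 o^{2}$ ($c{\left(o \right)} = 9 o \left(o + o\right) = 9 o 2 o = 9 \cdot 2 o^{2} = 18 o^{2}$)
$\frac{\sqrt{-4231255 + Z{\left(-1658,1112 \right)}}}{c{\left(k \right)}} = \frac{\sqrt{-4231255 - 1658}}{18 \left(- \frac{239}{4}\right)^{2}} = \frac{\sqrt{-4232913}}{18 \cdot \frac{57121}{16}} = \frac{i \sqrt{4232913}}{\frac{514089}{8}} = i \sqrt{4232913} \cdot \frac{8}{514089} = \frac{8 i \sqrt{4232913}}{514089}$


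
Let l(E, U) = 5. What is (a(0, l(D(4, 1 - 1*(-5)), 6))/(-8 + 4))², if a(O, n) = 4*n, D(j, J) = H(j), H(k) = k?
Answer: 25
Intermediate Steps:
D(j, J) = j
(a(0, l(D(4, 1 - 1*(-5)), 6))/(-8 + 4))² = ((4*5)/(-8 + 4))² = (20/(-4))² = (-¼*20)² = (-5)² = 25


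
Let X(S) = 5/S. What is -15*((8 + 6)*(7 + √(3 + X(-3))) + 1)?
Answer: -1485 - 140*√3 ≈ -1727.5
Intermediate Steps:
-15*((8 + 6)*(7 + √(3 + X(-3))) + 1) = -15*((8 + 6)*(7 + √(3 + 5/(-3))) + 1) = -15*(14*(7 + √(3 + 5*(-⅓))) + 1) = -15*(14*(7 + √(3 - 5/3)) + 1) = -15*(14*(7 + √(4/3)) + 1) = -15*(14*(7 + 2*√3/3) + 1) = -15*((98 + 28*√3/3) + 1) = -15*(99 + 28*√3/3) = -1485 - 140*√3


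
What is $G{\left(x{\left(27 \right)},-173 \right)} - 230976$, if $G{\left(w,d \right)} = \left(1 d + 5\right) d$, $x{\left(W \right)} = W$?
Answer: $-201912$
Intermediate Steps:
$G{\left(w,d \right)} = d \left(5 + d\right)$ ($G{\left(w,d \right)} = \left(d + 5\right) d = \left(5 + d\right) d = d \left(5 + d\right)$)
$G{\left(x{\left(27 \right)},-173 \right)} - 230976 = - 173 \left(5 - 173\right) - 230976 = \left(-173\right) \left(-168\right) - 230976 = 29064 - 230976 = -201912$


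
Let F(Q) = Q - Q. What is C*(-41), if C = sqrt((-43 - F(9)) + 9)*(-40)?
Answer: 1640*I*sqrt(34) ≈ 9562.8*I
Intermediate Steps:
F(Q) = 0
C = -40*I*sqrt(34) (C = sqrt((-43 - 1*0) + 9)*(-40) = sqrt((-43 + 0) + 9)*(-40) = sqrt(-43 + 9)*(-40) = sqrt(-34)*(-40) = (I*sqrt(34))*(-40) = -40*I*sqrt(34) ≈ -233.24*I)
C*(-41) = -40*I*sqrt(34)*(-41) = 1640*I*sqrt(34)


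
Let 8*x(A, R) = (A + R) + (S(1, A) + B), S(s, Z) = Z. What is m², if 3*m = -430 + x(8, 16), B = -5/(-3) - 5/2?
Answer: 418325209/20736 ≈ 20174.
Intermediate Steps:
B = -⅚ (B = -5*(-⅓) - 5*½ = 5/3 - 5/2 = -⅚ ≈ -0.83333)
x(A, R) = -5/48 + A/4 + R/8 (x(A, R) = ((A + R) + (A - ⅚))/8 = ((A + R) + (-⅚ + A))/8 = (-⅚ + R + 2*A)/8 = -5/48 + A/4 + R/8)
m = -20453/144 (m = (-430 + (-5/48 + (¼)*8 + (⅛)*16))/3 = (-430 + (-5/48 + 2 + 2))/3 = (-430 + 187/48)/3 = (⅓)*(-20453/48) = -20453/144 ≈ -142.03)
m² = (-20453/144)² = 418325209/20736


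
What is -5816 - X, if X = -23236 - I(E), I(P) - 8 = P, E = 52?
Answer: 17480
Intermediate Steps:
I(P) = 8 + P
X = -23296 (X = -23236 - (8 + 52) = -23236 - 1*60 = -23236 - 60 = -23296)
-5816 - X = -5816 - 1*(-23296) = -5816 + 23296 = 17480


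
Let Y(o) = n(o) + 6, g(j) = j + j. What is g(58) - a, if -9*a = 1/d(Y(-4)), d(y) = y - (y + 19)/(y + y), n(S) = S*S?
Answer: 967832/8343 ≈ 116.01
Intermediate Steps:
n(S) = S**2
g(j) = 2*j
Y(o) = 6 + o**2 (Y(o) = o**2 + 6 = 6 + o**2)
d(y) = y - (19 + y)/(2*y)
a = -44/8343 (a = -1/(9*(-1/2 + (6 + (-4)**2) - 19/(2*(6 + (-4)**2)))) = -1/(9*(-1/2 + (6 + 16) - 19/(2*(6 + 16)))) = -1/(9*(-1/2 + 22 - 19/2/22)) = -1/(9*(-1/2 + 22 - 19/2*1/22)) = -1/(9*(-1/2 + 22 - 19/44)) = -1/(9*927/44) = -1/9*44/927 = -44/8343 ≈ -0.0052739)
g(58) - a = 2*58 - 1*(-44/8343) = 116 + 44/8343 = 967832/8343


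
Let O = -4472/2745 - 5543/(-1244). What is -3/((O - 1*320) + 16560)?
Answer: -10244340/55465679567 ≈ -0.00018470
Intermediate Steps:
O = 9652367/3414780 (O = -4472*1/2745 - 5543*(-1/1244) = -4472/2745 + 5543/1244 = 9652367/3414780 ≈ 2.8266)
-3/((O - 1*320) + 16560) = -3/((9652367/3414780 - 1*320) + 16560) = -3/((9652367/3414780 - 320) + 16560) = -3/(-1083077233/3414780 + 16560) = -3/55465679567/3414780 = -3*3414780/55465679567 = -10244340/55465679567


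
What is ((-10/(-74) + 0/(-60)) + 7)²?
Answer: 69696/1369 ≈ 50.910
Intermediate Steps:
((-10/(-74) + 0/(-60)) + 7)² = ((-10*(-1/74) + 0*(-1/60)) + 7)² = ((5/37 + 0) + 7)² = (5/37 + 7)² = (264/37)² = 69696/1369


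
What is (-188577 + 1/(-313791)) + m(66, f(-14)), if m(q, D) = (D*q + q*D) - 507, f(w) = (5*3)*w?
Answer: -68031143965/313791 ≈ -2.1680e+5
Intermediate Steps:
f(w) = 15*w
m(q, D) = -507 + 2*D*q (m(q, D) = (D*q + D*q) - 507 = 2*D*q - 507 = -507 + 2*D*q)
(-188577 + 1/(-313791)) + m(66, f(-14)) = (-188577 + 1/(-313791)) + (-507 + 2*(15*(-14))*66) = (-188577 - 1/313791) + (-507 + 2*(-210)*66) = -59173765408/313791 + (-507 - 27720) = -59173765408/313791 - 28227 = -68031143965/313791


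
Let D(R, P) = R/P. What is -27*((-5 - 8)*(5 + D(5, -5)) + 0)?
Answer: 1404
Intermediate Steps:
-27*((-5 - 8)*(5 + D(5, -5)) + 0) = -27*((-5 - 8)*(5 + 5/(-5)) + 0) = -27*(-13*(5 + 5*(-⅕)) + 0) = -27*(-13*(5 - 1) + 0) = -27*(-13*4 + 0) = -27*(-52 + 0) = -27*(-52) = 1404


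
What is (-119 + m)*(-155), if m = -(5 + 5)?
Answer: 19995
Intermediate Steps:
m = -10 (m = -1*10 = -10)
(-119 + m)*(-155) = (-119 - 10)*(-155) = -129*(-155) = 19995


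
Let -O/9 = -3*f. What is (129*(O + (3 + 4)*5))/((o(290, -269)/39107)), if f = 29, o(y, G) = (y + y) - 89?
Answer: 4126648854/491 ≈ 8.4046e+6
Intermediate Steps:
o(y, G) = -89 + 2*y (o(y, G) = 2*y - 89 = -89 + 2*y)
O = 783 (O = -(-27)*29 = -9*(-87) = 783)
(129*(O + (3 + 4)*5))/((o(290, -269)/39107)) = (129*(783 + (3 + 4)*5))/(((-89 + 2*290)/39107)) = (129*(783 + 7*5))/(((-89 + 580)*(1/39107))) = (129*(783 + 35))/((491*(1/39107))) = (129*818)/(491/39107) = 105522*(39107/491) = 4126648854/491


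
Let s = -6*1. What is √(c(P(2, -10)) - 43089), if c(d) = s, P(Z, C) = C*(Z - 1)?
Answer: 13*I*√255 ≈ 207.59*I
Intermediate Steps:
P(Z, C) = C*(-1 + Z)
s = -6
c(d) = -6
√(c(P(2, -10)) - 43089) = √(-6 - 43089) = √(-43095) = 13*I*√255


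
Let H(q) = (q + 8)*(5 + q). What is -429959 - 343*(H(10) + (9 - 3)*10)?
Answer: -543149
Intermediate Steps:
H(q) = (5 + q)*(8 + q) (H(q) = (8 + q)*(5 + q) = (5 + q)*(8 + q))
-429959 - 343*(H(10) + (9 - 3)*10) = -429959 - 343*((40 + 10² + 13*10) + (9 - 3)*10) = -429959 - 343*((40 + 100 + 130) + 6*10) = -429959 - 343*(270 + 60) = -429959 - 343*330 = -429959 - 1*113190 = -429959 - 113190 = -543149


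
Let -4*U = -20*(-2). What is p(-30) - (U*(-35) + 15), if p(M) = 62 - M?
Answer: -273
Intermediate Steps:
U = -10 (U = -(-1)*5*(-2) = -(-1)*(-10) = -¼*40 = -10)
p(-30) - (U*(-35) + 15) = (62 - 1*(-30)) - (-10*(-35) + 15) = (62 + 30) - (350 + 15) = 92 - 1*365 = 92 - 365 = -273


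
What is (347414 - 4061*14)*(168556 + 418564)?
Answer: 170593587200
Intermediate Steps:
(347414 - 4061*14)*(168556 + 418564) = (347414 - 56854)*587120 = 290560*587120 = 170593587200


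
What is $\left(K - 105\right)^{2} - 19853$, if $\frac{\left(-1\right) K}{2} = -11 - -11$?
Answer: $-8828$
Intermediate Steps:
$K = 0$ ($K = - 2 \left(-11 - -11\right) = - 2 \left(-11 + 11\right) = \left(-2\right) 0 = 0$)
$\left(K - 105\right)^{2} - 19853 = \left(0 - 105\right)^{2} - 19853 = \left(-105\right)^{2} - 19853 = 11025 - 19853 = -8828$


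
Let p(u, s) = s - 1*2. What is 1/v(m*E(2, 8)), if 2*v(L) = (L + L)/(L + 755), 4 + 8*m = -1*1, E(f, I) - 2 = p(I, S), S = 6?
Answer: -601/3 ≈ -200.33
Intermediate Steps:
p(u, s) = -2 + s (p(u, s) = s - 2 = -2 + s)
E(f, I) = 6 (E(f, I) = 2 + (-2 + 6) = 2 + 4 = 6)
m = -5/8 (m = -½ + (-1*1)/8 = -½ + (⅛)*(-1) = -½ - ⅛ = -5/8 ≈ -0.62500)
v(L) = L/(755 + L) (v(L) = ((L + L)/(L + 755))/2 = ((2*L)/(755 + L))/2 = (2*L/(755 + L))/2 = L/(755 + L))
1/v(m*E(2, 8)) = 1/((-5/8*6)/(755 - 5/8*6)) = 1/(-15/(4*(755 - 15/4))) = 1/(-15/(4*3005/4)) = 1/(-15/4*4/3005) = 1/(-3/601) = -601/3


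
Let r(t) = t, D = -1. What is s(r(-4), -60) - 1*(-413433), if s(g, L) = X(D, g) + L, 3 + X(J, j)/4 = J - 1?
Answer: 413353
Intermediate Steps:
X(J, j) = -16 + 4*J (X(J, j) = -12 + 4*(J - 1) = -12 + 4*(-1 + J) = -12 + (-4 + 4*J) = -16 + 4*J)
s(g, L) = -20 + L (s(g, L) = (-16 + 4*(-1)) + L = (-16 - 4) + L = -20 + L)
s(r(-4), -60) - 1*(-413433) = (-20 - 60) - 1*(-413433) = -80 + 413433 = 413353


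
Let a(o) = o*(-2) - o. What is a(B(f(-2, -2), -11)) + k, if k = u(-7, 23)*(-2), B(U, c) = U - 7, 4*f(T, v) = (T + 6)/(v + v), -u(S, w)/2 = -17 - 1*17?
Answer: -457/4 ≈ -114.25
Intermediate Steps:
u(S, w) = 68 (u(S, w) = -2*(-17 - 1*17) = -2*(-17 - 17) = -2*(-34) = 68)
f(T, v) = (6 + T)/(8*v) (f(T, v) = ((T + 6)/(v + v))/4 = ((6 + T)/((2*v)))/4 = ((6 + T)*(1/(2*v)))/4 = ((6 + T)/(2*v))/4 = (6 + T)/(8*v))
B(U, c) = -7 + U
a(o) = -3*o (a(o) = -2*o - o = -3*o)
k = -136 (k = 68*(-2) = -136)
a(B(f(-2, -2), -11)) + k = -3*(-7 + (⅛)*(6 - 2)/(-2)) - 136 = -3*(-7 + (⅛)*(-½)*4) - 136 = -3*(-7 - ¼) - 136 = -3*(-29/4) - 136 = 87/4 - 136 = -457/4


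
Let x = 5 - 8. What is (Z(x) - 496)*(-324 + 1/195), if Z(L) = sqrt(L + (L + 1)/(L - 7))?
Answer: 31336784/195 - 63179*I*sqrt(70)/975 ≈ 1.607e+5 - 542.15*I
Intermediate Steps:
x = -3
Z(L) = sqrt(L + (1 + L)/(-7 + L))
(Z(x) - 496)*(-324 + 1/195) = (sqrt((1 - 3 - 3*(-7 - 3))/(-7 - 3)) - 496)*(-324 + 1/195) = (sqrt((1 - 3 - 3*(-10))/(-10)) - 496)*(-324 + 1/195) = (sqrt(-(1 - 3 + 30)/10) - 496)*(-63179/195) = (sqrt(-1/10*28) - 496)*(-63179/195) = (sqrt(-14/5) - 496)*(-63179/195) = (I*sqrt(70)/5 - 496)*(-63179/195) = (-496 + I*sqrt(70)/5)*(-63179/195) = 31336784/195 - 63179*I*sqrt(70)/975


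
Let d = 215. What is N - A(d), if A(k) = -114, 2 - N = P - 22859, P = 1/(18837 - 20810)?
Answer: 45329676/1973 ≈ 22975.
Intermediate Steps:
P = -1/1973 (P = 1/(-1973) = -1/1973 ≈ -0.00050684)
N = 45104754/1973 (N = 2 - (-1/1973 - 22859) = 2 - 1*(-45100808/1973) = 2 + 45100808/1973 = 45104754/1973 ≈ 22861.)
N - A(d) = 45104754/1973 - 1*(-114) = 45104754/1973 + 114 = 45329676/1973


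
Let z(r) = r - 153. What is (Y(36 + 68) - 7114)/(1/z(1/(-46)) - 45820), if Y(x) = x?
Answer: 24671695/161263513 ≈ 0.15299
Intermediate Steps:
z(r) = -153 + r
(Y(36 + 68) - 7114)/(1/z(1/(-46)) - 45820) = ((36 + 68) - 7114)/(1/(-153 + 1/(-46)) - 45820) = (104 - 7114)/(1/(-153 - 1/46) - 45820) = -7010/(1/(-7039/46) - 45820) = -7010/(-46/7039 - 45820) = -7010/(-322527026/7039) = -7010*(-7039/322527026) = 24671695/161263513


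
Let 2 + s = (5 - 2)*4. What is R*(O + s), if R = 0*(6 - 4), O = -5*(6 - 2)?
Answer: 0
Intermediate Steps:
O = -20 (O = -5*4 = -20)
R = 0 (R = 0*2 = 0)
s = 10 (s = -2 + (5 - 2)*4 = -2 + 3*4 = -2 + 12 = 10)
R*(O + s) = 0*(-20 + 10) = 0*(-10) = 0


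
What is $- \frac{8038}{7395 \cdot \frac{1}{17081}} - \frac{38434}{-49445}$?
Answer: $- \frac{4256031224}{229245} \approx -18565.0$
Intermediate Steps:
$- \frac{8038}{7395 \cdot \frac{1}{17081}} - \frac{38434}{-49445} = - \frac{8038}{7395 \cdot \frac{1}{17081}} - - \frac{3494}{4495} = - \frac{8038}{\frac{255}{589}} + \frac{3494}{4495} = \left(-8038\right) \frac{589}{255} + \frac{3494}{4495} = - \frac{4734382}{255} + \frac{3494}{4495} = - \frac{4256031224}{229245}$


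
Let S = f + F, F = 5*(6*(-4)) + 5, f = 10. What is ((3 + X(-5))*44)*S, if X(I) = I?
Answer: 9240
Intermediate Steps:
F = -115 (F = 5*(-24) + 5 = -120 + 5 = -115)
S = -105 (S = 10 - 115 = -105)
((3 + X(-5))*44)*S = ((3 - 5)*44)*(-105) = -2*44*(-105) = -88*(-105) = 9240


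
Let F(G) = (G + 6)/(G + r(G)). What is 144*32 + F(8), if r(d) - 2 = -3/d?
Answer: 50704/11 ≈ 4609.5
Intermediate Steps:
r(d) = 2 - 3/d
F(G) = (6 + G)/(2 + G - 3/G) (F(G) = (G + 6)/(G + (2 - 3/G)) = (6 + G)/(2 + G - 3/G))
144*32 + F(8) = 144*32 + 8*(6 + 8)/(-3 + 8² + 2*8) = 4608 + 8*14/(-3 + 64 + 16) = 4608 + 8*14/77 = 4608 + 8*(1/77)*14 = 4608 + 16/11 = 50704/11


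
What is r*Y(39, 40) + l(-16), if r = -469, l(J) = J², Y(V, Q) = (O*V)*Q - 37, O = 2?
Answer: -1445671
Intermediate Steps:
Y(V, Q) = -37 + 2*Q*V (Y(V, Q) = (2*V)*Q - 37 = 2*Q*V - 37 = -37 + 2*Q*V)
r*Y(39, 40) + l(-16) = -469*(-37 + 2*40*39) + (-16)² = -469*(-37 + 3120) + 256 = -469*3083 + 256 = -1445927 + 256 = -1445671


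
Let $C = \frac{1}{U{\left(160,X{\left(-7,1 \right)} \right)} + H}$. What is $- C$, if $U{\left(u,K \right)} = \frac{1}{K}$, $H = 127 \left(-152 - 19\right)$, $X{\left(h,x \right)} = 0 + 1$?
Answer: $\frac{1}{21716} \approx 4.6049 \cdot 10^{-5}$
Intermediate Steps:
$X{\left(h,x \right)} = 1$
$H = -21717$ ($H = 127 \left(-171\right) = -21717$)
$C = - \frac{1}{21716}$ ($C = \frac{1}{1^{-1} - 21717} = \frac{1}{1 - 21717} = \frac{1}{-21716} = - \frac{1}{21716} \approx -4.6049 \cdot 10^{-5}$)
$- C = \left(-1\right) \left(- \frac{1}{21716}\right) = \frac{1}{21716}$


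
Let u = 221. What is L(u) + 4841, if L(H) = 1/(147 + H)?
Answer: 1781489/368 ≈ 4841.0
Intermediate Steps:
L(u) + 4841 = 1/(147 + 221) + 4841 = 1/368 + 4841 = 1781489/368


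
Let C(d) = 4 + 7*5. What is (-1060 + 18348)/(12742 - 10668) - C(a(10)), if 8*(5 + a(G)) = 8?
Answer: -31799/1037 ≈ -30.664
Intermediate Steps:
a(G) = -4 (a(G) = -5 + (⅛)*8 = -5 + 1 = -4)
C(d) = 39 (C(d) = 4 + 35 = 39)
(-1060 + 18348)/(12742 - 10668) - C(a(10)) = (-1060 + 18348)/(12742 - 10668) - 1*39 = 17288/2074 - 39 = 17288*(1/2074) - 39 = 8644/1037 - 39 = -31799/1037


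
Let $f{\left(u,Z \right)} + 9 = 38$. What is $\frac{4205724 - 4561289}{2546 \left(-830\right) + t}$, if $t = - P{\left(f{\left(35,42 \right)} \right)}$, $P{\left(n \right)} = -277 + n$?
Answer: $\frac{355565}{2112932} \approx 0.16828$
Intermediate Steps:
$f{\left(u,Z \right)} = 29$ ($f{\left(u,Z \right)} = -9 + 38 = 29$)
$t = 248$ ($t = - (-277 + 29) = \left(-1\right) \left(-248\right) = 248$)
$\frac{4205724 - 4561289}{2546 \left(-830\right) + t} = \frac{4205724 - 4561289}{2546 \left(-830\right) + 248} = - \frac{355565}{-2113180 + 248} = - \frac{355565}{-2112932} = \left(-355565\right) \left(- \frac{1}{2112932}\right) = \frac{355565}{2112932}$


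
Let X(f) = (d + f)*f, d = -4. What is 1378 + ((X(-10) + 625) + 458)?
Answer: 2601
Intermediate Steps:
X(f) = f*(-4 + f) (X(f) = (-4 + f)*f = f*(-4 + f))
1378 + ((X(-10) + 625) + 458) = 1378 + ((-10*(-4 - 10) + 625) + 458) = 1378 + ((-10*(-14) + 625) + 458) = 1378 + ((140 + 625) + 458) = 1378 + (765 + 458) = 1378 + 1223 = 2601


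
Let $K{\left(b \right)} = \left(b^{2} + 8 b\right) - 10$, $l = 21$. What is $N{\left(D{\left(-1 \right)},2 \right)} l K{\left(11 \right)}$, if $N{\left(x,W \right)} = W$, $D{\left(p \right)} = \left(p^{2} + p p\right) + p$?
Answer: $8358$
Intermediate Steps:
$K{\left(b \right)} = -10 + b^{2} + 8 b$
$D{\left(p \right)} = p + 2 p^{2}$ ($D{\left(p \right)} = \left(p^{2} + p^{2}\right) + p = 2 p^{2} + p = p + 2 p^{2}$)
$N{\left(D{\left(-1 \right)},2 \right)} l K{\left(11 \right)} = 2 \cdot 21 \left(-10 + 11^{2} + 8 \cdot 11\right) = 42 \left(-10 + 121 + 88\right) = 42 \cdot 199 = 8358$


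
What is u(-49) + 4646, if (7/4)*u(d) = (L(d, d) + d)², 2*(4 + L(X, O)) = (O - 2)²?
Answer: 6257547/7 ≈ 8.9394e+5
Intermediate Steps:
L(X, O) = -4 + (-2 + O)²/2 (L(X, O) = -4 + (O - 2)²/2 = -4 + (-2 + O)²/2)
u(d) = 4*(-4 + d + (-2 + d)²/2)²/7 (u(d) = 4*((-4 + (-2 + d)²/2) + d)²/7 = 4*(-4 + d + (-2 + d)²/2)²/7)
u(-49) + 4646 = (-8 + (-2 - 49)² + 2*(-49))²/7 + 4646 = (-8 + (-51)² - 98)²/7 + 4646 = (-8 + 2601 - 98)²/7 + 4646 = (⅐)*2495² + 4646 = (⅐)*6225025 + 4646 = 6225025/7 + 4646 = 6257547/7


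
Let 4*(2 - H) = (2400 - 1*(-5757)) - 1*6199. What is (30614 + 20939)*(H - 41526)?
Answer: -4331843931/2 ≈ -2.1659e+9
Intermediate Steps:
H = -975/2 (H = 2 - ((2400 - 1*(-5757)) - 1*6199)/4 = 2 - ((2400 + 5757) - 6199)/4 = 2 - (8157 - 6199)/4 = 2 - 1/4*1958 = 2 - 979/2 = -975/2 ≈ -487.50)
(30614 + 20939)*(H - 41526) = (30614 + 20939)*(-975/2 - 41526) = 51553*(-84027/2) = -4331843931/2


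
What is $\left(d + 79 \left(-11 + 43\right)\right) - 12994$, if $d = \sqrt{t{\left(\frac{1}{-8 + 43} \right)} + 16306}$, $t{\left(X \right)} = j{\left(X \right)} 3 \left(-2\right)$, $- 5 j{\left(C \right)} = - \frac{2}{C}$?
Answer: $-10466 + \sqrt{16222} \approx -10339.0$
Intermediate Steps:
$j{\left(C \right)} = \frac{2}{5 C}$ ($j{\left(C \right)} = - \frac{\left(-2\right) \frac{1}{C}}{5} = \frac{2}{5 C}$)
$t{\left(X \right)} = - \frac{12}{5 X}$ ($t{\left(X \right)} = \frac{2}{5 X} 3 \left(-2\right) = \frac{6}{5 X} \left(-2\right) = - \frac{12}{5 X}$)
$d = \sqrt{16222}$ ($d = \sqrt{- \frac{12}{5 \frac{1}{-8 + 43}} + 16306} = \sqrt{- \frac{12}{5 \cdot \frac{1}{35}} + 16306} = \sqrt{- \frac{12 \frac{1}{\frac{1}{35}}}{5} + 16306} = \sqrt{\left(- \frac{12}{5}\right) 35 + 16306} = \sqrt{-84 + 16306} = \sqrt{16222} \approx 127.37$)
$\left(d + 79 \left(-11 + 43\right)\right) - 12994 = \left(\sqrt{16222} + 79 \left(-11 + 43\right)\right) - 12994 = \left(\sqrt{16222} + 79 \cdot 32\right) - 12994 = \left(\sqrt{16222} + 2528\right) - 12994 = \left(2528 + \sqrt{16222}\right) - 12994 = -10466 + \sqrt{16222}$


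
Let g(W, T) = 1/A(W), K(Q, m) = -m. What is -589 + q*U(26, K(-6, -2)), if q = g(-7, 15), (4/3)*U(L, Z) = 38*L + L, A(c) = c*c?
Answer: -56201/98 ≈ -573.48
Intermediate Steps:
A(c) = c**2
g(W, T) = W**(-2) (g(W, T) = 1/(W**2) = W**(-2))
U(L, Z) = 117*L/4 (U(L, Z) = 3*(38*L + L)/4 = 3*(39*L)/4 = 117*L/4)
q = 1/49 (q = (-7)**(-2) = 1/49 ≈ 0.020408)
-589 + q*U(26, K(-6, -2)) = -589 + ((117/4)*26)/49 = -589 + (1/49)*(1521/2) = -589 + 1521/98 = -56201/98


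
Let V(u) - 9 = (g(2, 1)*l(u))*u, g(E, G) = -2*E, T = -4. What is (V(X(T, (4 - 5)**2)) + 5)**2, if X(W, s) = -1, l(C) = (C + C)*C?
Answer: 484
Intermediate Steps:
l(C) = 2*C**2 (l(C) = (2*C)*C = 2*C**2)
V(u) = 9 - 8*u**3 (V(u) = 9 + ((-2*2)*(2*u**2))*u = 9 + (-8*u**2)*u = 9 - 8*u**3)
(V(X(T, (4 - 5)**2)) + 5)**2 = ((9 - 8*(-1)**3) + 5)**2 = ((9 - 8*(-1)) + 5)**2 = ((9 + 8) + 5)**2 = (17 + 5)**2 = 22**2 = 484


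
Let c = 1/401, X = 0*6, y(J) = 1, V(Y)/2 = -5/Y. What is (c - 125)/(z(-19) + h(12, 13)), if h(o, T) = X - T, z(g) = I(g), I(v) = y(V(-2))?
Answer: 4177/401 ≈ 10.416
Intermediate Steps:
V(Y) = -10/Y (V(Y) = 2*(-5/Y) = -10/Y)
I(v) = 1
X = 0
z(g) = 1
c = 1/401 ≈ 0.0024938
h(o, T) = -T (h(o, T) = 0 - T = -T)
(c - 125)/(z(-19) + h(12, 13)) = (1/401 - 125)/(1 - 1*13) = -50124/(401*(1 - 13)) = -50124/401/(-12) = -50124/401*(-1/12) = 4177/401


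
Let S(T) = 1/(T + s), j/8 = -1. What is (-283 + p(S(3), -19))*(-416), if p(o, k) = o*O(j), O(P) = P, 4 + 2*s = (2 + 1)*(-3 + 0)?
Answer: 817440/7 ≈ 1.1678e+5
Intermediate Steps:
j = -8 (j = 8*(-1) = -8)
s = -13/2 (s = -2 + ((2 + 1)*(-3 + 0))/2 = -2 + (3*(-3))/2 = -2 + (1/2)*(-9) = -2 - 9/2 = -13/2 ≈ -6.5000)
S(T) = 1/(-13/2 + T) (S(T) = 1/(T - 13/2) = 1/(-13/2 + T))
p(o, k) = -8*o (p(o, k) = o*(-8) = -8*o)
(-283 + p(S(3), -19))*(-416) = (-283 - 16/(-13 + 2*3))*(-416) = (-283 - 16/(-13 + 6))*(-416) = (-283 - 16/(-7))*(-416) = (-283 - 16*(-1)/7)*(-416) = (-283 - 8*(-2/7))*(-416) = (-283 + 16/7)*(-416) = -1965/7*(-416) = 817440/7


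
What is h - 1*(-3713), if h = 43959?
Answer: 47672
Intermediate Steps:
h - 1*(-3713) = 43959 - 1*(-3713) = 43959 + 3713 = 47672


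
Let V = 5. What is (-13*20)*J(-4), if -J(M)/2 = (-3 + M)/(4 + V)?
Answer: -3640/9 ≈ -404.44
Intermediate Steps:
J(M) = ⅔ - 2*M/9 (J(M) = -2*(-3 + M)/(4 + 5) = -2*(-3 + M)/9 = -2*(-⅓ + M/9) = ⅔ - 2*M/9)
(-13*20)*J(-4) = (-13*20)*(⅔ - 2/9*(-4)) = -260*(⅔ + 8/9) = -260*14/9 = -3640/9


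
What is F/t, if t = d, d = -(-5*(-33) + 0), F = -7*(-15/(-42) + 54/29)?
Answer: 901/9570 ≈ 0.094148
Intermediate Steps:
F = -901/58 (F = -7*(-15*(-1/42) + 54*(1/29)) = -7*(5/14 + 54/29) = -7*901/406 = -901/58 ≈ -15.534)
d = -165 (d = -(165 + 0) = -1*165 = -165)
t = -165
F/t = -901/58/(-165) = -901/58*(-1/165) = 901/9570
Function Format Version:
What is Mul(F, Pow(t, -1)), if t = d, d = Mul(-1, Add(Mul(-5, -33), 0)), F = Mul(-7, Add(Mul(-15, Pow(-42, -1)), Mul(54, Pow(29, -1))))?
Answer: Rational(901, 9570) ≈ 0.094148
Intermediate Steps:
F = Rational(-901, 58) (F = Mul(-7, Add(Mul(-15, Rational(-1, 42)), Mul(54, Rational(1, 29)))) = Mul(-7, Add(Rational(5, 14), Rational(54, 29))) = Mul(-7, Rational(901, 406)) = Rational(-901, 58) ≈ -15.534)
d = -165 (d = Mul(-1, Add(165, 0)) = Mul(-1, 165) = -165)
t = -165
Mul(F, Pow(t, -1)) = Mul(Rational(-901, 58), Pow(-165, -1)) = Mul(Rational(-901, 58), Rational(-1, 165)) = Rational(901, 9570)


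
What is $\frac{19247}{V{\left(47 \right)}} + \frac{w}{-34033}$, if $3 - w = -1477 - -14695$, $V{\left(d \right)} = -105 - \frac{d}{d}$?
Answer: $- \frac{653632361}{3607498} \approx -181.19$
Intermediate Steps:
$V{\left(d \right)} = -106$ ($V{\left(d \right)} = -105 - 1 = -106$)
$w = -13215$ ($w = 3 - \left(-1477 - -14695\right) = 3 - \left(-1477 + 14695\right) = 3 - 13218 = -13215$)
$\frac{19247}{V{\left(47 \right)}} + \frac{w}{-34033} = \frac{19247}{-106} - \frac{13215}{-34033} = 19247 \left(- \frac{1}{106}\right) - - \frac{13215}{34033} = - \frac{19247}{106} + \frac{13215}{34033} = - \frac{653632361}{3607498}$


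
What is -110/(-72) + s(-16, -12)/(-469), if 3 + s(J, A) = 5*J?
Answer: 28783/16884 ≈ 1.7048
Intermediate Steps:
s(J, A) = -3 + 5*J
-110/(-72) + s(-16, -12)/(-469) = -110/(-72) + (-3 + 5*(-16))/(-469) = -110*(-1/72) + (-3 - 80)*(-1/469) = 55/36 - 83*(-1/469) = 55/36 + 83/469 = 28783/16884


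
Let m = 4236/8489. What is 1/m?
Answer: 8489/4236 ≈ 2.0040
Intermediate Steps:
m = 4236/8489 (m = 4236*(1/8489) = 4236/8489 ≈ 0.49900)
1/m = 1/(4236/8489) = 8489/4236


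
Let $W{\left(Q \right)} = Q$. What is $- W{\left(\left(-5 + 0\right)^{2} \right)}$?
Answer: $-25$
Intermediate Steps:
$- W{\left(\left(-5 + 0\right)^{2} \right)} = - \left(-5 + 0\right)^{2} = - \left(-5\right)^{2} = \left(-1\right) 25 = -25$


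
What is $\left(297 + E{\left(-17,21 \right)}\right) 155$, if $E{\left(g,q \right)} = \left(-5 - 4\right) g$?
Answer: $69750$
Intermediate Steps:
$E{\left(g,q \right)} = - 9 g$ ($E{\left(g,q \right)} = \left(-5 - 4\right) g = - 9 g$)
$\left(297 + E{\left(-17,21 \right)}\right) 155 = \left(297 - -153\right) 155 = \left(297 + 153\right) 155 = 450 \cdot 155 = 69750$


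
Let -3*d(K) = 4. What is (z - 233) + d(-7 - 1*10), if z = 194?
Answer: -121/3 ≈ -40.333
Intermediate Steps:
d(K) = -4/3 (d(K) = -1/3*4 = -4/3)
(z - 233) + d(-7 - 1*10) = (194 - 233) - 4/3 = -39 - 4/3 = -121/3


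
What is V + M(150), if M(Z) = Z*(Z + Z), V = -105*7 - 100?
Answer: 44165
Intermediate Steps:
V = -835 (V = -735 - 100 = -835)
M(Z) = 2*Z² (M(Z) = Z*(2*Z) = 2*Z²)
V + M(150) = -835 + 2*150² = -835 + 2*22500 = -835 + 45000 = 44165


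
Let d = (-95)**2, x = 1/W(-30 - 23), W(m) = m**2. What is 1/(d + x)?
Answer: 2809/25351226 ≈ 0.00011080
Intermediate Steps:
x = 1/2809 (x = 1/((-30 - 23)**2) = 1/((-53)**2) = 1/2809 ≈ 0.00035600)
d = 9025
1/(d + x) = 1/(9025 + 1/2809) = 1/(25351226/2809) = 2809/25351226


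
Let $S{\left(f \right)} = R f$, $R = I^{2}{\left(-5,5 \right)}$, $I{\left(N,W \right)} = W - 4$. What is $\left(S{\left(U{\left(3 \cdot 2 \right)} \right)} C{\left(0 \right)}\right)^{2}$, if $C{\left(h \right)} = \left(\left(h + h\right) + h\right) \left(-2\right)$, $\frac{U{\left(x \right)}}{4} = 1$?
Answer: $0$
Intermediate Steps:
$I{\left(N,W \right)} = -4 + W$
$U{\left(x \right)} = 4$ ($U{\left(x \right)} = 4 \cdot 1 = 4$)
$R = 1$ ($R = \left(-4 + 5\right)^{2} = 1^{2} = 1$)
$S{\left(f \right)} = f$ ($S{\left(f \right)} = 1 f = f$)
$C{\left(h \right)} = - 6 h$ ($C{\left(h \right)} = \left(2 h + h\right) \left(-2\right) = 3 h \left(-2\right) = - 6 h$)
$\left(S{\left(U{\left(3 \cdot 2 \right)} \right)} C{\left(0 \right)}\right)^{2} = \left(4 \left(\left(-6\right) 0\right)\right)^{2} = \left(4 \cdot 0\right)^{2} = 0^{2} = 0$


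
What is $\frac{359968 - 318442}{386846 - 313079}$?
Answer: $\frac{13842}{24589} \approx 0.56293$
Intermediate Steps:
$\frac{359968 - 318442}{386846 - 313079} = \frac{41526}{73767} = 41526 \cdot \frac{1}{73767} = \frac{13842}{24589}$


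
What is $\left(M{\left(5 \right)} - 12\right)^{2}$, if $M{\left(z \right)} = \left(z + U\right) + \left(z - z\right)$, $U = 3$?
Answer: $16$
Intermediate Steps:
$M{\left(z \right)} = 3 + z$ ($M{\left(z \right)} = \left(z + 3\right) + \left(z - z\right) = \left(3 + z\right) + 0 = 3 + z$)
$\left(M{\left(5 \right)} - 12\right)^{2} = \left(\left(3 + 5\right) - 12\right)^{2} = \left(8 - 12\right)^{2} = \left(-4\right)^{2} = 16$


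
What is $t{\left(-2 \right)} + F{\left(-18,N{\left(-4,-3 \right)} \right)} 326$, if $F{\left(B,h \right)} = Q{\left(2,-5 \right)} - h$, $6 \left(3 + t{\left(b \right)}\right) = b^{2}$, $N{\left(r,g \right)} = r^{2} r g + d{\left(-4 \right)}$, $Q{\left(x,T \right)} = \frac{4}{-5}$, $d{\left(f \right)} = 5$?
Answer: $- \frac{967277}{15} \approx -64485.0$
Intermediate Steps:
$Q{\left(x,T \right)} = - \frac{4}{5}$ ($Q{\left(x,T \right)} = 4 \left(- \frac{1}{5}\right) = - \frac{4}{5}$)
$N{\left(r,g \right)} = 5 + g r^{3}$ ($N{\left(r,g \right)} = r^{2} r g + 5 = r^{3} g + 5 = g r^{3} + 5 = 5 + g r^{3}$)
$t{\left(b \right)} = -3 + \frac{b^{2}}{6}$
$F{\left(B,h \right)} = - \frac{4}{5} - h$
$t{\left(-2 \right)} + F{\left(-18,N{\left(-4,-3 \right)} \right)} 326 = \left(-3 + \frac{\left(-2\right)^{2}}{6}\right) + \left(- \frac{4}{5} - \left(5 - 3 \left(-4\right)^{3}\right)\right) 326 = \left(-3 + \frac{1}{6} \cdot 4\right) + \left(- \frac{4}{5} - \left(5 - -192\right)\right) 326 = \left(-3 + \frac{2}{3}\right) + \left(- \frac{4}{5} - \left(5 + 192\right)\right) 326 = - \frac{7}{3} + \left(- \frac{4}{5} - 197\right) 326 = - \frac{7}{3} - \frac{322414}{5} = - \frac{967277}{15}$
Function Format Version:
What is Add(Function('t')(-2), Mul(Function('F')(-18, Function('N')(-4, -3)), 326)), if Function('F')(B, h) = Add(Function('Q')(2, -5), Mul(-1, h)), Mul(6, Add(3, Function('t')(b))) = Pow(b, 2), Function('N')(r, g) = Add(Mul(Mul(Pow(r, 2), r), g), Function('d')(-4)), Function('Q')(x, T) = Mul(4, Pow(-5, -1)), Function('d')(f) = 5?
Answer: Rational(-967277, 15) ≈ -64485.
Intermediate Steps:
Function('Q')(x, T) = Rational(-4, 5) (Function('Q')(x, T) = Mul(4, Rational(-1, 5)) = Rational(-4, 5))
Function('N')(r, g) = Add(5, Mul(g, Pow(r, 3))) (Function('N')(r, g) = Add(Mul(Mul(Pow(r, 2), r), g), 5) = Add(Mul(Pow(r, 3), g), 5) = Add(Mul(g, Pow(r, 3)), 5) = Add(5, Mul(g, Pow(r, 3))))
Function('t')(b) = Add(-3, Mul(Rational(1, 6), Pow(b, 2)))
Function('F')(B, h) = Add(Rational(-4, 5), Mul(-1, h))
Add(Function('t')(-2), Mul(Function('F')(-18, Function('N')(-4, -3)), 326)) = Add(Add(-3, Mul(Rational(1, 6), Pow(-2, 2))), Mul(Add(Rational(-4, 5), Mul(-1, Add(5, Mul(-3, Pow(-4, 3))))), 326)) = Add(Add(-3, Mul(Rational(1, 6), 4)), Mul(Add(Rational(-4, 5), Mul(-1, Add(5, Mul(-3, -64)))), 326)) = Add(Add(-3, Rational(2, 3)), Mul(Add(Rational(-4, 5), Mul(-1, Add(5, 192))), 326)) = Add(Rational(-7, 3), Mul(Add(Rational(-4, 5), Mul(-1, 197)), 326)) = Add(Rational(-7, 3), Mul(Add(Rational(-4, 5), -197), 326)) = Add(Rational(-7, 3), Mul(Rational(-989, 5), 326)) = Add(Rational(-7, 3), Rational(-322414, 5)) = Rational(-967277, 15)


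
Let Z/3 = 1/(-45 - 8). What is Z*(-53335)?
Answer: 160005/53 ≈ 3019.0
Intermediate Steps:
Z = -3/53 (Z = 3/(-45 - 8) = 3/(-53) = 3*(-1/53) = -3/53 ≈ -0.056604)
Z*(-53335) = -3/53*(-53335) = 160005/53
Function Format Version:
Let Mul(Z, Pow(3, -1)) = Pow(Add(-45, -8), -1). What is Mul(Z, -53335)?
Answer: Rational(160005, 53) ≈ 3019.0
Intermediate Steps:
Z = Rational(-3, 53) (Z = Mul(3, Pow(Add(-45, -8), -1)) = Mul(3, Pow(-53, -1)) = Mul(3, Rational(-1, 53)) = Rational(-3, 53) ≈ -0.056604)
Mul(Z, -53335) = Mul(Rational(-3, 53), -53335) = Rational(160005, 53)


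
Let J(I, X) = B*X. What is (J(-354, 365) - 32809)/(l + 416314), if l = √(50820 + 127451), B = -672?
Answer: -16538906278/24759595475 + 39727*√178271/24759595475 ≈ -0.66730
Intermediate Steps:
l = √178271 ≈ 422.22
J(I, X) = -672*X
(J(-354, 365) - 32809)/(l + 416314) = (-672*365 - 32809)/(√178271 + 416314) = (-245280 - 32809)/(416314 + √178271) = -278089/(416314 + √178271)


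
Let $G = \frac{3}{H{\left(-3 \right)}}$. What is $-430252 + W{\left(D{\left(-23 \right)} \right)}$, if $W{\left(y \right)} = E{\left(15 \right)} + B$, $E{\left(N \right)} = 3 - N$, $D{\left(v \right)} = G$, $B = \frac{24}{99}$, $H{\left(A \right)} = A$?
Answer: $- \frac{14198704}{33} \approx -4.3026 \cdot 10^{5}$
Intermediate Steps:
$B = \frac{8}{33}$ ($B = 24 \cdot \frac{1}{99} = \frac{8}{33} \approx 0.24242$)
$G = -1$ ($G = \frac{3}{-3} = 3 \left(- \frac{1}{3}\right) = -1$)
$D{\left(v \right)} = -1$
$W{\left(y \right)} = - \frac{388}{33}$ ($W{\left(y \right)} = \left(3 - 15\right) + \frac{8}{33} = -12 + \frac{8}{33} = - \frac{388}{33}$)
$-430252 + W{\left(D{\left(-23 \right)} \right)} = -430252 - \frac{388}{33} = - \frac{14198704}{33}$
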